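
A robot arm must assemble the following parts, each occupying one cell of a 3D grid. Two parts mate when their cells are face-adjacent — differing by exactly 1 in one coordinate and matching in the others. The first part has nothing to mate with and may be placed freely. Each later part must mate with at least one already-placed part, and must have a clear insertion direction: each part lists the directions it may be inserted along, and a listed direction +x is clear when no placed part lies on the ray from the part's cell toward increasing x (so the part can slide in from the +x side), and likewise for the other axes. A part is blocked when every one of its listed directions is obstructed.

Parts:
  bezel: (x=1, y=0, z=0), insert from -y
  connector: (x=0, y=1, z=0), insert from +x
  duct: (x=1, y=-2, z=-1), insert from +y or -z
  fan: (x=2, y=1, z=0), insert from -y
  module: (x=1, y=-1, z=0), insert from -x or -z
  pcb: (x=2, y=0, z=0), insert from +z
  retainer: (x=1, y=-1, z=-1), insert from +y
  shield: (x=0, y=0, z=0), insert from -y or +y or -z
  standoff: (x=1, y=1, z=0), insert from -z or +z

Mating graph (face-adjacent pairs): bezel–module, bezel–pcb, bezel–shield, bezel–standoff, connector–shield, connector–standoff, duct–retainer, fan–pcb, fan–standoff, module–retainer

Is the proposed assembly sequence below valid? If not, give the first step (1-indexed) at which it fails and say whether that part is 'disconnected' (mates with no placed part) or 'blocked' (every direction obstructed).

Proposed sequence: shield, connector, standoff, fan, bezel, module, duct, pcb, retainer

Invalid at step 7 (disconnected)

1. shield@(0, 0, 0) [-y clear] — {shield}
2. connector@(0, 1, 0) [+x clear] — {connector, shield}
3. standoff@(1, 1, 0) [-z clear] — {connector, shield, standoff}
4. fan@(2, 1, 0) [-y clear] — {connector, fan, shield, standoff}
5. bezel@(1, 0, 0) [-y clear] — {bezel, connector, fan, shield, standoff}
6. module@(1, -1, 0) [-x clear] — {bezel, connector, fan, module, shield, standoff}
7. duct@(1, -2, -1) — no placed neighbour ⇒ disconnected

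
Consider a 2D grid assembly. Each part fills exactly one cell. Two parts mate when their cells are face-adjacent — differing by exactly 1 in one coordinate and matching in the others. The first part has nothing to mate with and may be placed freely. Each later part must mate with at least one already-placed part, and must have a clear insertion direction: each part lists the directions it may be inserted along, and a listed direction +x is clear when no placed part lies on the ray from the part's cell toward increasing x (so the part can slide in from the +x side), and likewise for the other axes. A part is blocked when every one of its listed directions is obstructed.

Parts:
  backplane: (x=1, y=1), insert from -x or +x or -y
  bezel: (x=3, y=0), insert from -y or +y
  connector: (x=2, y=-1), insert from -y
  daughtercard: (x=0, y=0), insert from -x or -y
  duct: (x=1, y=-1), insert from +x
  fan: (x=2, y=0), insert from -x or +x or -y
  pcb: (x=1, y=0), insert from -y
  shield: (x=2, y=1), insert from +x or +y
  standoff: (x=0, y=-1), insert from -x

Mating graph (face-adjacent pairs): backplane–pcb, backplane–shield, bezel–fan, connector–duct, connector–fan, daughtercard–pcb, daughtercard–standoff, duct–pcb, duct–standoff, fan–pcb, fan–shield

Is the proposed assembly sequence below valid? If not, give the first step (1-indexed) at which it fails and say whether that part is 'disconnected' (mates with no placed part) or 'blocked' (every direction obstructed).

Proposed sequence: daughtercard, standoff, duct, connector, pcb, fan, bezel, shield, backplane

1. daughtercard@(0, 0) [-x clear] — {daughtercard}
2. standoff@(0, -1) [-x clear] — {daughtercard, standoff}
3. duct@(1, -1) [+x clear] — {daughtercard, duct, standoff}
4. connector@(2, -1) [-y clear] — {connector, daughtercard, duct, standoff}
5. pcb@(1, 0) — -y all obstructed ⇒ blocked

Invalid at step 5 (blocked)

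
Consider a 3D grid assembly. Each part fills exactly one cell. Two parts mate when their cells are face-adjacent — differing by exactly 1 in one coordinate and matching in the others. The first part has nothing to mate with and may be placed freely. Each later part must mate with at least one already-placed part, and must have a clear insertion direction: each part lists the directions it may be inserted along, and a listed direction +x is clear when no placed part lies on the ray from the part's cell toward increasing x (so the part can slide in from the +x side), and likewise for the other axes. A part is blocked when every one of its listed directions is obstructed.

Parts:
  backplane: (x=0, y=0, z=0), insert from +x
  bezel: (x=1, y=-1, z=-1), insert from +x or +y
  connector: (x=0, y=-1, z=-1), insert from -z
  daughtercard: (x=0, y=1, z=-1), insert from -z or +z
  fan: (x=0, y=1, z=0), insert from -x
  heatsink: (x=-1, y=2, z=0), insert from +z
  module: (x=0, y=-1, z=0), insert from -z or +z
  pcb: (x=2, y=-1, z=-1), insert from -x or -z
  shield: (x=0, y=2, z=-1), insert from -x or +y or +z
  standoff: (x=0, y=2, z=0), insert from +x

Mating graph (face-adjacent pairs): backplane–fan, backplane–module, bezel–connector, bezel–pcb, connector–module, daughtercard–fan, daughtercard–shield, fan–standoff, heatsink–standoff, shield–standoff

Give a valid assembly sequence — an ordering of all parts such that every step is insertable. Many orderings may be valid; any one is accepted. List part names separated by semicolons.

fan; daughtercard; shield; standoff; heatsink; backplane; module; connector; bezel; pcb

1. fan@(0, 1, 0) [-x clear] — {fan}
2. daughtercard@(0, 1, -1) [-z clear] — {daughtercard, fan}
3. shield@(0, 2, -1) [-x clear] — {daughtercard, fan, shield}
4. standoff@(0, 2, 0) [+x clear] — {daughtercard, fan, shield, standoff}
5. heatsink@(-1, 2, 0) [+z clear] — {daughtercard, fan, heatsink, shield, standoff}
6. backplane@(0, 0, 0) [+x clear] — {backplane, daughtercard, fan, heatsink, shield, standoff}
7. module@(0, -1, 0) [-z clear] — {backplane, daughtercard, fan, heatsink, module, shield, standoff}
8. connector@(0, -1, -1) [-z clear] — {backplane, connector, daughtercard, fan, heatsink, module, shield, standoff}
9. bezel@(1, -1, -1) [+x clear] — {backplane, bezel, connector, daughtercard, fan, heatsink, module, shield, standoff}
10. pcb@(2, -1, -1) [-z clear] — {backplane, bezel, connector, daughtercard, fan, heatsink, module, pcb, shield, standoff}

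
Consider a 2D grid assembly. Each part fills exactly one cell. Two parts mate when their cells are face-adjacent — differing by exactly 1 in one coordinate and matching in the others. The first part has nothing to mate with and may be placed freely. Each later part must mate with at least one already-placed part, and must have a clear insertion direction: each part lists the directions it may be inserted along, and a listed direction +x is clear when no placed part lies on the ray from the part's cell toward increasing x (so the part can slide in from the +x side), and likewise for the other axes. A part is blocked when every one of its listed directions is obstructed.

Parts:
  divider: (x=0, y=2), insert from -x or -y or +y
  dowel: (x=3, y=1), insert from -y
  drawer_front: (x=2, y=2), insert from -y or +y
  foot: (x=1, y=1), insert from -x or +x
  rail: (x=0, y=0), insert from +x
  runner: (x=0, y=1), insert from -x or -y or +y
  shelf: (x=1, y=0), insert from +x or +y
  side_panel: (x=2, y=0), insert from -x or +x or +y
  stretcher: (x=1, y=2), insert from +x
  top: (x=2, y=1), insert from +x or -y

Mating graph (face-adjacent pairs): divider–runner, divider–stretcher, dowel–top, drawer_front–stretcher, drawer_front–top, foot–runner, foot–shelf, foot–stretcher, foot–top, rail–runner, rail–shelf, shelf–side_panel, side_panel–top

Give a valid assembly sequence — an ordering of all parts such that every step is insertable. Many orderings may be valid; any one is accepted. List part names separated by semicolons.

1. rail@(0, 0) [+x clear] — {rail}
2. runner@(0, 1) [-x clear] — {rail, runner}
3. foot@(1, 1) [+x clear] — {foot, rail, runner}
4. divider@(0, 2) [-x clear] — {divider, foot, rail, runner}
5. stretcher@(1, 2) [+x clear] — {divider, foot, rail, runner, stretcher}
6. drawer_front@(2, 2) [-y clear] — {divider, drawer_front, foot, rail, runner, stretcher}
7. top@(2, 1) [+x clear] — {divider, drawer_front, foot, rail, runner, stretcher, top}
8. dowel@(3, 1) [-y clear] — {divider, dowel, drawer_front, foot, rail, runner, stretcher, top}
9. shelf@(1, 0) [+x clear] — {divider, dowel, drawer_front, foot, rail, runner, shelf, stretcher, top}
10. side_panel@(2, 0) [+x clear] — {divider, dowel, drawer_front, foot, rail, runner, shelf, side_panel, stretcher, top}

rail; runner; foot; divider; stretcher; drawer_front; top; dowel; shelf; side_panel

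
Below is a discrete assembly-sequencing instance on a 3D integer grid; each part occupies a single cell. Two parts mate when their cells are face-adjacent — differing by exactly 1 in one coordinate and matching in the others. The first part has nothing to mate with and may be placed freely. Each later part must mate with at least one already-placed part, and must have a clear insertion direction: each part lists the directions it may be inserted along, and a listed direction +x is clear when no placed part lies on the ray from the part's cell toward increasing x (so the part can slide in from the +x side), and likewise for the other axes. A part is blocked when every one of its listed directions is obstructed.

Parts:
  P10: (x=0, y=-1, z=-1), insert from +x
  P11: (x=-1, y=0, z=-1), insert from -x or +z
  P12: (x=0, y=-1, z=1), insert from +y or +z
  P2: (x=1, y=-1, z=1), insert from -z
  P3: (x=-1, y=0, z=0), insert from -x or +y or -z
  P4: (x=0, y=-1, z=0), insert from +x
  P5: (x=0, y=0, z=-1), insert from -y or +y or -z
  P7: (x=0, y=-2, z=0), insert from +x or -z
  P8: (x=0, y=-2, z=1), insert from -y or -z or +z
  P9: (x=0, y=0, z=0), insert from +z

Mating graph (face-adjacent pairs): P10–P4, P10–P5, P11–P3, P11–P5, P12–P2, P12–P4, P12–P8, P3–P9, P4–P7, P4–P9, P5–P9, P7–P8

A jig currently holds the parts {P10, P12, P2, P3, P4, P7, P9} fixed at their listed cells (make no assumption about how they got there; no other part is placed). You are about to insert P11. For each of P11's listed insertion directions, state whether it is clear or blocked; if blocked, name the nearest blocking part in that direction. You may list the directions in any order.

-x: ray from P11(-1, 0, -1) has no placed part ⇒ clear
+z: nearest on ray is P3@(-1, 0, 0) ⇒ blocked

+z: blocked by P3; -x: clear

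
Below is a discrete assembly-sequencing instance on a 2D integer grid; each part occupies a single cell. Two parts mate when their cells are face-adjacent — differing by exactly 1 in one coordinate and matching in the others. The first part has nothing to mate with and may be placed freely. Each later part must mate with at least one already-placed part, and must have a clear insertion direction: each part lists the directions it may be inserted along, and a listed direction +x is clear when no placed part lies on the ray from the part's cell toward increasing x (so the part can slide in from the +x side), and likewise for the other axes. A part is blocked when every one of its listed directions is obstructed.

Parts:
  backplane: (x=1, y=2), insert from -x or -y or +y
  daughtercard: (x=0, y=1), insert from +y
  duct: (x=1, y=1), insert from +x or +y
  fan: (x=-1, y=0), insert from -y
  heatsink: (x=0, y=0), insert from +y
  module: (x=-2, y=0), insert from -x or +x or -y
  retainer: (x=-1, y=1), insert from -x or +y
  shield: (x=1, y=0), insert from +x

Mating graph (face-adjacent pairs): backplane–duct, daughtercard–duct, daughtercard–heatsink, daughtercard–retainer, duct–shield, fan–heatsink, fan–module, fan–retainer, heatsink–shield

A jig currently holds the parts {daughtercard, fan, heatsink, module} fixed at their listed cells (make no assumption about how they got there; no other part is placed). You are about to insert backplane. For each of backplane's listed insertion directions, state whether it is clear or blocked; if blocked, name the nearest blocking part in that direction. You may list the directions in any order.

-x: ray from backplane(1, 2) has no placed part ⇒ clear
-y: ray from backplane(1, 2) has no placed part ⇒ clear
+y: ray from backplane(1, 2) has no placed part ⇒ clear

+y: clear; -x: clear; -y: clear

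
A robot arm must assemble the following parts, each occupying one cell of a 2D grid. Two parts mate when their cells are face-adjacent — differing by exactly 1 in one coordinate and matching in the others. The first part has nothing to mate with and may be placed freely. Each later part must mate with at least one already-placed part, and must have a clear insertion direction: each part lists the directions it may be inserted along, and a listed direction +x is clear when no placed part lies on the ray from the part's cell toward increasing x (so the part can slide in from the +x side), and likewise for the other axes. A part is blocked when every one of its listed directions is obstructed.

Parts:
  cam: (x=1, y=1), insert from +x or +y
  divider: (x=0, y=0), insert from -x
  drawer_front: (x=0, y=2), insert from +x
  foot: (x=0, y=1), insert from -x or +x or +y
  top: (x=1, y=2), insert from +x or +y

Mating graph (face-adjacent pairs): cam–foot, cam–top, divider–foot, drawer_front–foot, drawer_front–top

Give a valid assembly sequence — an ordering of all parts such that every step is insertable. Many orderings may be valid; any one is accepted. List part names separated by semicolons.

drawer_front; top; foot; cam; divider

1. drawer_front@(0, 2) [+x clear] — {drawer_front}
2. top@(1, 2) [+x clear] — {drawer_front, top}
3. foot@(0, 1) [-x clear] — {drawer_front, foot, top}
4. cam@(1, 1) [+x clear] — {cam, drawer_front, foot, top}
5. divider@(0, 0) [-x clear] — {cam, divider, drawer_front, foot, top}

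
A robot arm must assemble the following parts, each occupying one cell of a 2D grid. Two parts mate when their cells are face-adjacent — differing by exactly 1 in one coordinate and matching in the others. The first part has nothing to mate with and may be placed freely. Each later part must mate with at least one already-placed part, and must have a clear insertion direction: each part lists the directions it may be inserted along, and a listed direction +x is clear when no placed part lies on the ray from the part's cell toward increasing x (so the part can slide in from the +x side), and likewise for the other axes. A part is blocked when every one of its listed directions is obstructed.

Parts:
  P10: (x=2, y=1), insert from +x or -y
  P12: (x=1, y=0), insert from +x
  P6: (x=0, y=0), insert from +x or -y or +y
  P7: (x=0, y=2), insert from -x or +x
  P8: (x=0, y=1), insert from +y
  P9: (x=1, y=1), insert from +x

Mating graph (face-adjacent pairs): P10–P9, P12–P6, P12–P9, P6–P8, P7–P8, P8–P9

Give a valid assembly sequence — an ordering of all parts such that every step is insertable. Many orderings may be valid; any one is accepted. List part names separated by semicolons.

1. P12@(1, 0) [+x clear] — {P12}
2. P9@(1, 1) [+x clear] — {P12, P9}
3. P10@(2, 1) [+x clear] — {P10, P12, P9}
4. P8@(0, 1) [+y clear] — {P10, P12, P8, P9}
5. P7@(0, 2) [-x clear] — {P10, P12, P7, P8, P9}
6. P6@(0, 0) [-y clear] — {P10, P12, P6, P7, P8, P9}

P12; P9; P10; P8; P7; P6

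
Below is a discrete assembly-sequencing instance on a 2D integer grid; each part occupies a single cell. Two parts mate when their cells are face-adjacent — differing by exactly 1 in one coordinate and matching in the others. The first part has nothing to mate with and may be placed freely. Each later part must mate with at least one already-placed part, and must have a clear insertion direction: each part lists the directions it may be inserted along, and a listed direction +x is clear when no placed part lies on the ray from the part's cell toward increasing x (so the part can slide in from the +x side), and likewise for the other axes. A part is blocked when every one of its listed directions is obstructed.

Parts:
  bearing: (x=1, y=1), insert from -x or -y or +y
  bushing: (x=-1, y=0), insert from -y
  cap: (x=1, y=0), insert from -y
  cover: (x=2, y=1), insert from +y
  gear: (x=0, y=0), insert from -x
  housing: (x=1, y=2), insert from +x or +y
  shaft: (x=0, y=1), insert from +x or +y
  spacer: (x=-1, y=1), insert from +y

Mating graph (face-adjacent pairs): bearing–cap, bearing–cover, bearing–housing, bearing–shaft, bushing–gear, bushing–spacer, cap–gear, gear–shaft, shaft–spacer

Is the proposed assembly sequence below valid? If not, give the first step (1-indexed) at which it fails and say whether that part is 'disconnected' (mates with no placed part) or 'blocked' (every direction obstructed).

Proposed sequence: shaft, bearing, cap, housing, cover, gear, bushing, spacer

1. shaft@(0, 1) [+x clear] — {shaft}
2. bearing@(1, 1) [-y clear] — {bearing, shaft}
3. cap@(1, 0) [-y clear] — {bearing, cap, shaft}
4. housing@(1, 2) [+x clear] — {bearing, cap, housing, shaft}
5. cover@(2, 1) [+y clear] — {bearing, cap, cover, housing, shaft}
6. gear@(0, 0) [-x clear] — {bearing, cap, cover, gear, housing, shaft}
7. bushing@(-1, 0) [-y clear] — {bearing, bushing, cap, cover, gear, housing, shaft}
8. spacer@(-1, 1) [+y clear] — {bearing, bushing, cap, cover, gear, housing, shaft, spacer}

Valid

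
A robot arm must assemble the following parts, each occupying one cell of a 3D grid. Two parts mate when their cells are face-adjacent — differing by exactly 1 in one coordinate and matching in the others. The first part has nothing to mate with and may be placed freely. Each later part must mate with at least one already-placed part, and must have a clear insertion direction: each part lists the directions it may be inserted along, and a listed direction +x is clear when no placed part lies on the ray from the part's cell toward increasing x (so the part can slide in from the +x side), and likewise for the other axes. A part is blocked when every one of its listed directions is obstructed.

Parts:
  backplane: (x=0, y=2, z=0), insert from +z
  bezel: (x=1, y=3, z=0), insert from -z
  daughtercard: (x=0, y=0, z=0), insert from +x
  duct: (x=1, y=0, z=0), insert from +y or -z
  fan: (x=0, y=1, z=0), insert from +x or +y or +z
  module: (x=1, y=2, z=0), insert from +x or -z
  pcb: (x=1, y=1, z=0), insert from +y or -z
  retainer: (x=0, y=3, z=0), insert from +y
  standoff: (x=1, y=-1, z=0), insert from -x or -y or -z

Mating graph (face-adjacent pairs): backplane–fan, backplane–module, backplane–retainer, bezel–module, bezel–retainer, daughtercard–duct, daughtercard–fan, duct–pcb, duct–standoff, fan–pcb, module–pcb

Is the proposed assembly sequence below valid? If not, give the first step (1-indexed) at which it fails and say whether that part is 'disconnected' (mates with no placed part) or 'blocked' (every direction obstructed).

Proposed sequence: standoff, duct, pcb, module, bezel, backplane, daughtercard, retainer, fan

1. standoff@(1, -1, 0) [-x clear] — {standoff}
2. duct@(1, 0, 0) [+y clear] — {duct, standoff}
3. pcb@(1, 1, 0) [+y clear] — {duct, pcb, standoff}
4. module@(1, 2, 0) [+x clear] — {duct, module, pcb, standoff}
5. bezel@(1, 3, 0) [-z clear] — {bezel, duct, module, pcb, standoff}
6. backplane@(0, 2, 0) [+z clear] — {backplane, bezel, duct, module, pcb, standoff}
7. daughtercard@(0, 0, 0) — +x all obstructed ⇒ blocked

Invalid at step 7 (blocked)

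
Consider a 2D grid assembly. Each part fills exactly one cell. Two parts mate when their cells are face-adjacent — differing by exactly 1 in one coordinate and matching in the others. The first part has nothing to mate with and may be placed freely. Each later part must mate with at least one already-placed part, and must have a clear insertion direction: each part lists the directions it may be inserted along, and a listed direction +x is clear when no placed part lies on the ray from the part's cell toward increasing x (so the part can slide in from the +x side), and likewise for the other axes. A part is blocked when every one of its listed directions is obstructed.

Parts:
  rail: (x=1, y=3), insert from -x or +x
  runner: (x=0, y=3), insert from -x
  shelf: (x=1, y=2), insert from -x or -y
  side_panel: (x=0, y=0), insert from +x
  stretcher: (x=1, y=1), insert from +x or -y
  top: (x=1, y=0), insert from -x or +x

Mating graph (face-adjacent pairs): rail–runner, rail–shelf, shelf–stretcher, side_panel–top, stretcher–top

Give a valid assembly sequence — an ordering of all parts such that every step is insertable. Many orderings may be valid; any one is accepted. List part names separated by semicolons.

1. side_panel@(0, 0) [+x clear] — {side_panel}
2. top@(1, 0) [+x clear] — {side_panel, top}
3. stretcher@(1, 1) [+x clear] — {side_panel, stretcher, top}
4. shelf@(1, 2) [-x clear] — {shelf, side_panel, stretcher, top}
5. rail@(1, 3) [-x clear] — {rail, shelf, side_panel, stretcher, top}
6. runner@(0, 3) [-x clear] — {rail, runner, shelf, side_panel, stretcher, top}

side_panel; top; stretcher; shelf; rail; runner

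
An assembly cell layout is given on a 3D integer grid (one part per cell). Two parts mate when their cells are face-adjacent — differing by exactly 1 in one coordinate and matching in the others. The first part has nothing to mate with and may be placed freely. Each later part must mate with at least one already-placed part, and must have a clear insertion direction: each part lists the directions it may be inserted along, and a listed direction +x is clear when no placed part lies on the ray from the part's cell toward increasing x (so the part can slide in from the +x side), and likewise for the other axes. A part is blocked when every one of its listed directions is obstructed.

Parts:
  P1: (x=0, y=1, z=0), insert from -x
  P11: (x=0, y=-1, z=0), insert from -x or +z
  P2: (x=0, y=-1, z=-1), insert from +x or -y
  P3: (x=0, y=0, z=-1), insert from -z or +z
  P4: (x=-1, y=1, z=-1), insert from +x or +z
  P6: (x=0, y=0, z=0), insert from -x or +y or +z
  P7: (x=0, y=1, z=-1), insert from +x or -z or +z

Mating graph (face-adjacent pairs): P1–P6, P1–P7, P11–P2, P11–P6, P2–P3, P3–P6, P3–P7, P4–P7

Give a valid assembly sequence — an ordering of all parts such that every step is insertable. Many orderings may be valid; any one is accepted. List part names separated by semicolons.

P7; P4; P3; P2; P11; P6; P1

1. P7@(0, 1, -1) [+x clear] — {P7}
2. P4@(-1, 1, -1) [+z clear] — {P4, P7}
3. P3@(0, 0, -1) [-z clear] — {P3, P4, P7}
4. P2@(0, -1, -1) [+x clear] — {P2, P3, P4, P7}
5. P11@(0, -1, 0) [-x clear] — {P11, P2, P3, P4, P7}
6. P6@(0, 0, 0) [-x clear] — {P11, P2, P3, P4, P6, P7}
7. P1@(0, 1, 0) [-x clear] — {P1, P11, P2, P3, P4, P6, P7}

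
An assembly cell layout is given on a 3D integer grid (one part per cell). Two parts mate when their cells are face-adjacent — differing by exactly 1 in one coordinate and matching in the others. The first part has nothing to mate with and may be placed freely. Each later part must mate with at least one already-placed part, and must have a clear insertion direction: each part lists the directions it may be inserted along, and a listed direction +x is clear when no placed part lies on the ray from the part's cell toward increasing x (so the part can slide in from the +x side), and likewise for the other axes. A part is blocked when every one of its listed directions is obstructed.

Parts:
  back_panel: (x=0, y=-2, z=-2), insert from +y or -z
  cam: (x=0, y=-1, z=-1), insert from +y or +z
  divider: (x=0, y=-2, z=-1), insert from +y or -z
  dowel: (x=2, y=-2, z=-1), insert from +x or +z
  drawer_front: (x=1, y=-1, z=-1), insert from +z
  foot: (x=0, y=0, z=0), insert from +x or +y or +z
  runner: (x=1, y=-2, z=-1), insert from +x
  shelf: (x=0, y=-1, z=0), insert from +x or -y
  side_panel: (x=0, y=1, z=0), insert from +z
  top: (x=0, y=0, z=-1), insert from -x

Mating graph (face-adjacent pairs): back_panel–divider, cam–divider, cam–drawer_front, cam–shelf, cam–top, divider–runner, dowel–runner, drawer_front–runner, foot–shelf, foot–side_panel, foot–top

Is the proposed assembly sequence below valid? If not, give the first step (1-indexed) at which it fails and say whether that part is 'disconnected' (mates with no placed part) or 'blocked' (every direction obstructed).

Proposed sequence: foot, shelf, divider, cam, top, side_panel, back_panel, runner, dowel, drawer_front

1. foot@(0, 0, 0) [+x clear] — {foot}
2. shelf@(0, -1, 0) [+x clear] — {foot, shelf}
3. divider@(0, -2, -1) — no placed neighbour ⇒ disconnected

Invalid at step 3 (disconnected)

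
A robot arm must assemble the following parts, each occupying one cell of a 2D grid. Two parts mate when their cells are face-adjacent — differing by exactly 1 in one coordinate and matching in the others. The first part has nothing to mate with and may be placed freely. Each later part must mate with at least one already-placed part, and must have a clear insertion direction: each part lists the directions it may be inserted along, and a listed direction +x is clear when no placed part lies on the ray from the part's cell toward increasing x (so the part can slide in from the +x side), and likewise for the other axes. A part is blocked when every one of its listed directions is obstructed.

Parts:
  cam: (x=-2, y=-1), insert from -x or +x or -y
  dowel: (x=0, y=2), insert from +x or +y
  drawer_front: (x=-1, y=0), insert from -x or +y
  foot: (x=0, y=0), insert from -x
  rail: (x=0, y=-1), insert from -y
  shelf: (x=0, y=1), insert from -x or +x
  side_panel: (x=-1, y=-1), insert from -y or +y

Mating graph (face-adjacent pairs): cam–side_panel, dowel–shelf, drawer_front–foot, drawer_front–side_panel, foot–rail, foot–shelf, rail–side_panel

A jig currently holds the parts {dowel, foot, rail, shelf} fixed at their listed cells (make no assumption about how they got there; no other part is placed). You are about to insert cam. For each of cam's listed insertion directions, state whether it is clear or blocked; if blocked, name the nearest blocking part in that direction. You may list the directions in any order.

-x: ray from cam(-2, -1) has no placed part ⇒ clear
+x: nearest on ray is rail@(0, -1) ⇒ blocked
-y: ray from cam(-2, -1) has no placed part ⇒ clear

+x: blocked by rail; -x: clear; -y: clear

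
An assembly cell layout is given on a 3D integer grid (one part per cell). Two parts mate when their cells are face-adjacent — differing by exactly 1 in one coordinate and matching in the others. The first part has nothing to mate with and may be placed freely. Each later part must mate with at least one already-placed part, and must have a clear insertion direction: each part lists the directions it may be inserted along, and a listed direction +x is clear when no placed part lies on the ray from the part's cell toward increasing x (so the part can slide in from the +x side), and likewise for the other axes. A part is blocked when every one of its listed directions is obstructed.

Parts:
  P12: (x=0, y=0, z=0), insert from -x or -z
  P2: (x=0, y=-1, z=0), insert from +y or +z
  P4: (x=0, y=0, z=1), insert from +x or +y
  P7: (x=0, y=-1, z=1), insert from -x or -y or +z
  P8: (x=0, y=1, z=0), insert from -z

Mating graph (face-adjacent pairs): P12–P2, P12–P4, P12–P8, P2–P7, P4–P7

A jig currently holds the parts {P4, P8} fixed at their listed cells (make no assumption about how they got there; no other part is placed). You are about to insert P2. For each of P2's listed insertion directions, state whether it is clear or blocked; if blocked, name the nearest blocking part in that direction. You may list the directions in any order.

+y: nearest on ray is P8@(0, 1, 0) ⇒ blocked
+z: ray from P2(0, -1, 0) has no placed part ⇒ clear

+y: blocked by P8; +z: clear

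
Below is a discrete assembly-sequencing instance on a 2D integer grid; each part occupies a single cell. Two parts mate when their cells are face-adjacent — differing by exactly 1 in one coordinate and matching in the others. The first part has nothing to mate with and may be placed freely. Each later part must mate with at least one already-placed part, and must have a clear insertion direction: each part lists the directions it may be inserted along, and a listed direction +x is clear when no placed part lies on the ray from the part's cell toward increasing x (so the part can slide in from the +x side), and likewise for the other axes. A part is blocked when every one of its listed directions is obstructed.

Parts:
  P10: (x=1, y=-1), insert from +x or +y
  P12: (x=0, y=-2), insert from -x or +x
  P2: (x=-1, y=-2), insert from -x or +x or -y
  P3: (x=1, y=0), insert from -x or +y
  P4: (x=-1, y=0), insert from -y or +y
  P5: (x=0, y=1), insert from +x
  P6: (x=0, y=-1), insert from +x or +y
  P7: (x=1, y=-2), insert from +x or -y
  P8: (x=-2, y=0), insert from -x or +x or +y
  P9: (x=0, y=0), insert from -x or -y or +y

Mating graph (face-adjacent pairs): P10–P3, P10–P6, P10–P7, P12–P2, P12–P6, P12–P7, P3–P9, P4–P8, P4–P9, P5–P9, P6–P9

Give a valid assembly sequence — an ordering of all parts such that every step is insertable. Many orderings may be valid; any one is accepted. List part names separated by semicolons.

P9; P3; P6; P12; P5; P10; P4; P8; P2; P7

1. P9@(0, 0) [-x clear] — {P9}
2. P3@(1, 0) [+y clear] — {P3, P9}
3. P6@(0, -1) [+x clear] — {P3, P6, P9}
4. P12@(0, -2) [-x clear] — {P12, P3, P6, P9}
5. P5@(0, 1) [+x clear] — {P12, P3, P5, P6, P9}
6. P10@(1, -1) [+x clear] — {P10, P12, P3, P5, P6, P9}
7. P4@(-1, 0) [-y clear] — {P10, P12, P3, P4, P5, P6, P9}
8. P8@(-2, 0) [-x clear] — {P10, P12, P3, P4, P5, P6, P8, P9}
9. P2@(-1, -2) [-x clear] — {P10, P12, P2, P3, P4, P5, P6, P8, P9}
10. P7@(1, -2) [+x clear] — {P10, P12, P2, P3, P4, P5, P6, P7, P8, P9}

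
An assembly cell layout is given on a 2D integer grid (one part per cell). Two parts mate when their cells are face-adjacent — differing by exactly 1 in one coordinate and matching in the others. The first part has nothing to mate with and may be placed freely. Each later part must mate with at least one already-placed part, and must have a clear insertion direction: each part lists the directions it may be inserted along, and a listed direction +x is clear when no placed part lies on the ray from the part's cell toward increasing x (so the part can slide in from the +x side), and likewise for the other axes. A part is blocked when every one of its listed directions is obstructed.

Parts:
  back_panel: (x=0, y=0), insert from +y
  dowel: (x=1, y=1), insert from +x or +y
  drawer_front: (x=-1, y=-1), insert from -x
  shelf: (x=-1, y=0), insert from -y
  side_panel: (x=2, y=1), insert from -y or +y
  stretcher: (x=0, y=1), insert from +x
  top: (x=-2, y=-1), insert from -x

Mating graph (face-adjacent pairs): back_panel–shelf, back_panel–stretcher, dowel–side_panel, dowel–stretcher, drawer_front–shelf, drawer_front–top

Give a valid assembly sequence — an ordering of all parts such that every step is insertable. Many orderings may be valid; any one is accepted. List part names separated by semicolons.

back_panel; stretcher; shelf; drawer_front; top; dowel; side_panel

1. back_panel@(0, 0) [+y clear] — {back_panel}
2. stretcher@(0, 1) [+x clear] — {back_panel, stretcher}
3. shelf@(-1, 0) [-y clear] — {back_panel, shelf, stretcher}
4. drawer_front@(-1, -1) [-x clear] — {back_panel, drawer_front, shelf, stretcher}
5. top@(-2, -1) [-x clear] — {back_panel, drawer_front, shelf, stretcher, top}
6. dowel@(1, 1) [+x clear] — {back_panel, dowel, drawer_front, shelf, stretcher, top}
7. side_panel@(2, 1) [-y clear] — {back_panel, dowel, drawer_front, shelf, side_panel, stretcher, top}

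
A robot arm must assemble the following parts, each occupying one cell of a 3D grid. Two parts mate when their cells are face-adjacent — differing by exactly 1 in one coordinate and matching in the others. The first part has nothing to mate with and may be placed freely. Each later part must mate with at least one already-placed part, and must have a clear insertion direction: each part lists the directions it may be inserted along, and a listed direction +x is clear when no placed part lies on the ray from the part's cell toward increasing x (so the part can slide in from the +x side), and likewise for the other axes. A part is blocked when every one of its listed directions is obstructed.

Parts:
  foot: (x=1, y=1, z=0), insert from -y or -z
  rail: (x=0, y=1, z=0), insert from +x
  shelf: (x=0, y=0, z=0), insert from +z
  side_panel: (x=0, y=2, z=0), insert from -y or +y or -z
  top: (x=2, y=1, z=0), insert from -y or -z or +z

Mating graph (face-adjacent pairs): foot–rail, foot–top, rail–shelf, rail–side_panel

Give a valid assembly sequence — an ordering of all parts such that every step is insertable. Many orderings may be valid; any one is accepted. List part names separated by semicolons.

rail; shelf; side_panel; foot; top

1. rail@(0, 1, 0) [+x clear] — {rail}
2. shelf@(0, 0, 0) [+z clear] — {rail, shelf}
3. side_panel@(0, 2, 0) [+y clear] — {rail, shelf, side_panel}
4. foot@(1, 1, 0) [-y clear] — {foot, rail, shelf, side_panel}
5. top@(2, 1, 0) [-y clear] — {foot, rail, shelf, side_panel, top}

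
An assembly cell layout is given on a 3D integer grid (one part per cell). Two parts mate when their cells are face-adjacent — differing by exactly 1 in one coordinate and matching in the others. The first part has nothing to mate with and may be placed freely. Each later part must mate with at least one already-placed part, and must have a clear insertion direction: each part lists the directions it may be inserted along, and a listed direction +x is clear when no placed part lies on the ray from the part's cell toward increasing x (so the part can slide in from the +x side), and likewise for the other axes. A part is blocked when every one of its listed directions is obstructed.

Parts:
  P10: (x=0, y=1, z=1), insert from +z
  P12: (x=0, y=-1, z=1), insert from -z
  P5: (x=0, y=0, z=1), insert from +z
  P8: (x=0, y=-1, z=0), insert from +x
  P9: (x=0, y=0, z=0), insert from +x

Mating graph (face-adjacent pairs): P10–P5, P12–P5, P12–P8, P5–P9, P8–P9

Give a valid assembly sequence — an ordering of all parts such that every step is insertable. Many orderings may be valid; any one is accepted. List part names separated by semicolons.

1. P10@(0, 1, 1) [+z clear] — {P10}
2. P5@(0, 0, 1) [+z clear] — {P10, P5}
3. P12@(0, -1, 1) [-z clear] — {P10, P12, P5}
4. P9@(0, 0, 0) [+x clear] — {P10, P12, P5, P9}
5. P8@(0, -1, 0) [+x clear] — {P10, P12, P5, P8, P9}

P10; P5; P12; P9; P8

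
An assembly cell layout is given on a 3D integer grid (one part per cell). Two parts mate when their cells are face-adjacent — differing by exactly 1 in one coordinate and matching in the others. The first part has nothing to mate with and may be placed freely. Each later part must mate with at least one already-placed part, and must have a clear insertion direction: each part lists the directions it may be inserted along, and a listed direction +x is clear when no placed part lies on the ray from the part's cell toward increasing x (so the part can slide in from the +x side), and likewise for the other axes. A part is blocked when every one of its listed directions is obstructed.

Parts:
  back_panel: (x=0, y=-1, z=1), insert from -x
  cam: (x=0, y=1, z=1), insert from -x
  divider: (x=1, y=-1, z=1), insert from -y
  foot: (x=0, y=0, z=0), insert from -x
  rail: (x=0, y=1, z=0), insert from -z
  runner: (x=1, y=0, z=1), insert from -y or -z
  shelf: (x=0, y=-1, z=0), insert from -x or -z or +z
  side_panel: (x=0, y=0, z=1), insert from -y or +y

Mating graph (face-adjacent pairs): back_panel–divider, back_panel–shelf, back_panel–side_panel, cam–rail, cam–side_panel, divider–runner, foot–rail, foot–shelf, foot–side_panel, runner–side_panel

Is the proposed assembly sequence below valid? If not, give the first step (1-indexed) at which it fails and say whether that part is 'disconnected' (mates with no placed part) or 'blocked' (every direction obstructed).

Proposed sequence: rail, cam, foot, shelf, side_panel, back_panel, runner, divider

1. rail@(0, 1, 0) [-z clear] — {rail}
2. cam@(0, 1, 1) [-x clear] — {cam, rail}
3. foot@(0, 0, 0) [-x clear] — {cam, foot, rail}
4. shelf@(0, -1, 0) [-x clear] — {cam, foot, rail, shelf}
5. side_panel@(0, 0, 1) [-y clear] — {cam, foot, rail, shelf, side_panel}
6. back_panel@(0, -1, 1) [-x clear] — {back_panel, cam, foot, rail, shelf, side_panel}
7. runner@(1, 0, 1) [-y clear] — {back_panel, cam, foot, rail, runner, shelf, side_panel}
8. divider@(1, -1, 1) [-y clear] — {back_panel, cam, divider, foot, rail, runner, shelf, side_panel}

Valid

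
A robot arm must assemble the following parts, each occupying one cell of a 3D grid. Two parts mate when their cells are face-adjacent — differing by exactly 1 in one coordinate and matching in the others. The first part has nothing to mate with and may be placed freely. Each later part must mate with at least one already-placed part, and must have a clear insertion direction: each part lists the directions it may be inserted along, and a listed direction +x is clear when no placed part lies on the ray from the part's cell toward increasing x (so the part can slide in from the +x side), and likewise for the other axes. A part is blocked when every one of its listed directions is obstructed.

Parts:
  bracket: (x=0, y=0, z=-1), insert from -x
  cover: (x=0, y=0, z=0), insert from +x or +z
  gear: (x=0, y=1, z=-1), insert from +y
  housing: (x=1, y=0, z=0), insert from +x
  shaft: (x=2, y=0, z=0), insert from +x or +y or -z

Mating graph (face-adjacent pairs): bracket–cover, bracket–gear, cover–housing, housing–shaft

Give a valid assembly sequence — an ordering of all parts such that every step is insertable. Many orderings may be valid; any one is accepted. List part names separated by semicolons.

1. cover@(0, 0, 0) [+x clear] — {cover}
2. bracket@(0, 0, -1) [-x clear] — {bracket, cover}
3. housing@(1, 0, 0) [+x clear] — {bracket, cover, housing}
4. shaft@(2, 0, 0) [+x clear] — {bracket, cover, housing, shaft}
5. gear@(0, 1, -1) [+y clear] — {bracket, cover, gear, housing, shaft}

cover; bracket; housing; shaft; gear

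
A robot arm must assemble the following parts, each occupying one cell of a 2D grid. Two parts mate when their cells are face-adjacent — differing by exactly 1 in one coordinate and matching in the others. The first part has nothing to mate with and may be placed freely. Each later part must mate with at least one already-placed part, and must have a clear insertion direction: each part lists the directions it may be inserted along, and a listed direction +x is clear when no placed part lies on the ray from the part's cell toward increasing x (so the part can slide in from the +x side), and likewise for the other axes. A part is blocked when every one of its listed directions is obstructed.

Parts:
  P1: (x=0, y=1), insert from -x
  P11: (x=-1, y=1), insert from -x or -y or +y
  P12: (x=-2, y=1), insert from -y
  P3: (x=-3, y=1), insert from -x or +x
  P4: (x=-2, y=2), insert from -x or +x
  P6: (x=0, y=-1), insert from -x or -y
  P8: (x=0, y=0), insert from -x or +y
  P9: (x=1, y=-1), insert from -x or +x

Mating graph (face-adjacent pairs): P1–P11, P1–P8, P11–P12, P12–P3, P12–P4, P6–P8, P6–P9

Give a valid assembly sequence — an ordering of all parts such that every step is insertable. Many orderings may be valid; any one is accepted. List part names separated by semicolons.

P6; P8; P1; P11; P12; P3; P4; P9

1. P6@(0, -1) [-x clear] — {P6}
2. P8@(0, 0) [-x clear] — {P6, P8}
3. P1@(0, 1) [-x clear] — {P1, P6, P8}
4. P11@(-1, 1) [-x clear] — {P1, P11, P6, P8}
5. P12@(-2, 1) [-y clear] — {P1, P11, P12, P6, P8}
6. P3@(-3, 1) [-x clear] — {P1, P11, P12, P3, P6, P8}
7. P4@(-2, 2) [-x clear] — {P1, P11, P12, P3, P4, P6, P8}
8. P9@(1, -1) [+x clear] — {P1, P11, P12, P3, P4, P6, P8, P9}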